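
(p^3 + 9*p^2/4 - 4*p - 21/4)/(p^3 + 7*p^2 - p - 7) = (4*p^2 + 5*p - 21)/(4*(p^2 + 6*p - 7))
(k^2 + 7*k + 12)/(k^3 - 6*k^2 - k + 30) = (k^2 + 7*k + 12)/(k^3 - 6*k^2 - k + 30)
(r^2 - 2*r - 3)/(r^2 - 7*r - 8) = (r - 3)/(r - 8)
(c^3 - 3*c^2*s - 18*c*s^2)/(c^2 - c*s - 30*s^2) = c*(c + 3*s)/(c + 5*s)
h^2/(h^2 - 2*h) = h/(h - 2)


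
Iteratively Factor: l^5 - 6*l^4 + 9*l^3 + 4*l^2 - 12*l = (l + 1)*(l^4 - 7*l^3 + 16*l^2 - 12*l) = l*(l + 1)*(l^3 - 7*l^2 + 16*l - 12) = l*(l - 2)*(l + 1)*(l^2 - 5*l + 6) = l*(l - 2)^2*(l + 1)*(l - 3)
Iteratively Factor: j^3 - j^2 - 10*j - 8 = (j + 2)*(j^2 - 3*j - 4) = (j + 1)*(j + 2)*(j - 4)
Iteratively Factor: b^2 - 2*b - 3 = (b + 1)*(b - 3)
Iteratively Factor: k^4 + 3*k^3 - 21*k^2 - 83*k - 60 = (k - 5)*(k^3 + 8*k^2 + 19*k + 12) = (k - 5)*(k + 4)*(k^2 + 4*k + 3) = (k - 5)*(k + 1)*(k + 4)*(k + 3)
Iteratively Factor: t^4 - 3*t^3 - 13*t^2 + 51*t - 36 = (t - 1)*(t^3 - 2*t^2 - 15*t + 36) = (t - 3)*(t - 1)*(t^2 + t - 12) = (t - 3)*(t - 1)*(t + 4)*(t - 3)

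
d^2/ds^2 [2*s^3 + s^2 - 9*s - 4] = 12*s + 2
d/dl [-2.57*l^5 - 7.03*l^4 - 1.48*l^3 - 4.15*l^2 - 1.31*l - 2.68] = -12.85*l^4 - 28.12*l^3 - 4.44*l^2 - 8.3*l - 1.31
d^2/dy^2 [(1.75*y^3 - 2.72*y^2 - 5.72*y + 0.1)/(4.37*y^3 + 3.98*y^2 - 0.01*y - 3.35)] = (-164.761236*y^6 - 654.946758*y^5 - 267.281436*y^4 - 664.908766*y^3 - 1212.62007*y^2 - 330.99249*y - 58.00054)/(83.453453*y^9 + 228.016986*y^8 + 207.094737*y^7 - 129.922609*y^6 - 350.065161*y^5 - 158.316456*y^4 + 147.926954*y^3 + 133.995645*y^2 - 0.336675*y - 37.595375)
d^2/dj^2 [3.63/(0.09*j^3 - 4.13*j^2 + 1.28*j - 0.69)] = ((29.9838 - 1.9602*j)*(0.09*j^3 - 4.13*j^2 + 1.28*j - 0.69) + 3.63*(0.27*j^2 - 8.26*j + 1.28)*(0.54*j^2 - 16.52*j + 2.56))/(0.09*j^3 - 4.13*j^2 + 1.28*j - 0.69)^3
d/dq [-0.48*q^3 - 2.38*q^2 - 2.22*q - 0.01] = -1.44*q^2 - 4.76*q - 2.22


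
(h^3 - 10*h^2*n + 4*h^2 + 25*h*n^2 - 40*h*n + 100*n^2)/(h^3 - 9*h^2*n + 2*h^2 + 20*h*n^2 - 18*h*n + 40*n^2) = (h^2 - 5*h*n + 4*h - 20*n)/(h^2 - 4*h*n + 2*h - 8*n)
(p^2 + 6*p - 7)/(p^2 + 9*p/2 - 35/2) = 2*(p - 1)/(2*p - 5)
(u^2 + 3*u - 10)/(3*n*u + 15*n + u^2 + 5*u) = (u - 2)/(3*n + u)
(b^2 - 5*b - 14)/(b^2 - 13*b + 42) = (b + 2)/(b - 6)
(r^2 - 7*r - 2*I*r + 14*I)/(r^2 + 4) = (r - 7)/(r + 2*I)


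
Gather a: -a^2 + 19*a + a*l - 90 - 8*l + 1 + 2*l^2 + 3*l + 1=-a^2 + a*(l + 19) + 2*l^2 - 5*l - 88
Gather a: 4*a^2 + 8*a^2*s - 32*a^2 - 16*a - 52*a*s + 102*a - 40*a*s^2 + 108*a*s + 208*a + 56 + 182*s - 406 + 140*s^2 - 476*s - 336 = a^2*(8*s - 28) + a*(-40*s^2 + 56*s + 294) + 140*s^2 - 294*s - 686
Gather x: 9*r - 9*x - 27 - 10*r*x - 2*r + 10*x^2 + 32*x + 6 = 7*r + 10*x^2 + x*(23 - 10*r) - 21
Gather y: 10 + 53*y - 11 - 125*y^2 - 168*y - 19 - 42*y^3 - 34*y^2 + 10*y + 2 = -42*y^3 - 159*y^2 - 105*y - 18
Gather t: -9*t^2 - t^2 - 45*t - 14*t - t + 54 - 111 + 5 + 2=-10*t^2 - 60*t - 50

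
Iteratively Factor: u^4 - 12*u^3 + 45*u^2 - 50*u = (u)*(u^3 - 12*u^2 + 45*u - 50) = u*(u - 2)*(u^2 - 10*u + 25) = u*(u - 5)*(u - 2)*(u - 5)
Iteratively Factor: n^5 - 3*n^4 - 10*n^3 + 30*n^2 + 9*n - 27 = (n - 3)*(n^4 - 10*n^2 + 9) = (n - 3)*(n + 1)*(n^3 - n^2 - 9*n + 9) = (n - 3)*(n - 1)*(n + 1)*(n^2 - 9) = (n - 3)^2*(n - 1)*(n + 1)*(n + 3)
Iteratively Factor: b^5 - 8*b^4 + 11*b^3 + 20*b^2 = (b - 5)*(b^4 - 3*b^3 - 4*b^2) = b*(b - 5)*(b^3 - 3*b^2 - 4*b) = b^2*(b - 5)*(b^2 - 3*b - 4) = b^2*(b - 5)*(b - 4)*(b + 1)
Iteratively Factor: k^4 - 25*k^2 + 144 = (k + 3)*(k^3 - 3*k^2 - 16*k + 48) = (k - 3)*(k + 3)*(k^2 - 16) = (k - 3)*(k + 3)*(k + 4)*(k - 4)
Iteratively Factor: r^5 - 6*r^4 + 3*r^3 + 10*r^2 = (r - 5)*(r^4 - r^3 - 2*r^2) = r*(r - 5)*(r^3 - r^2 - 2*r) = r*(r - 5)*(r - 2)*(r^2 + r) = r^2*(r - 5)*(r - 2)*(r + 1)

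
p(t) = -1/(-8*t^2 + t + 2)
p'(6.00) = 0.00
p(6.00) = 0.00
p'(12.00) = 0.00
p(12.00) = 0.00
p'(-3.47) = 0.01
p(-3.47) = 0.01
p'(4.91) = -0.00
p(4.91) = 0.01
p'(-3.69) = 0.00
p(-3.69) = 0.01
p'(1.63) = -0.08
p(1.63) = 0.06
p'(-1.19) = 0.18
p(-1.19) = 0.10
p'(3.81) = -0.00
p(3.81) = 0.01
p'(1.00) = -0.60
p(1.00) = 0.20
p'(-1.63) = 0.06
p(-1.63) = 0.05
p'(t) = -(16*t - 1)/(-8*t^2 + t + 2)^2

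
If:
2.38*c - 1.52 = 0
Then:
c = 0.64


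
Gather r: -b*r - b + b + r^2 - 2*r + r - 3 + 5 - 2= r^2 + r*(-b - 1)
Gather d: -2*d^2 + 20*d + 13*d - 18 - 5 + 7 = -2*d^2 + 33*d - 16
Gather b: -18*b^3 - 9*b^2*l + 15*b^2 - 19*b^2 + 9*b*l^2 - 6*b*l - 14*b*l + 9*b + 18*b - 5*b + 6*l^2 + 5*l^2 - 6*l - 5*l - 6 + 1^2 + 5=-18*b^3 + b^2*(-9*l - 4) + b*(9*l^2 - 20*l + 22) + 11*l^2 - 11*l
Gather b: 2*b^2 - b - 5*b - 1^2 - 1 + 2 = 2*b^2 - 6*b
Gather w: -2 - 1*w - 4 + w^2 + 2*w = w^2 + w - 6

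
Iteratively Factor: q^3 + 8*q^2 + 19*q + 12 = (q + 4)*(q^2 + 4*q + 3) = (q + 3)*(q + 4)*(q + 1)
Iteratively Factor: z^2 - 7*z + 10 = (z - 5)*(z - 2)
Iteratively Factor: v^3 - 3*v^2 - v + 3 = (v + 1)*(v^2 - 4*v + 3) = (v - 3)*(v + 1)*(v - 1)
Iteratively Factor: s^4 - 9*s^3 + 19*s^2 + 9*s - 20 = (s - 4)*(s^3 - 5*s^2 - s + 5) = (s - 4)*(s + 1)*(s^2 - 6*s + 5) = (s - 5)*(s - 4)*(s + 1)*(s - 1)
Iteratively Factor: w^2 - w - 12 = (w - 4)*(w + 3)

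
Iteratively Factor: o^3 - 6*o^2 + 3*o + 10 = (o - 2)*(o^2 - 4*o - 5) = (o - 5)*(o - 2)*(o + 1)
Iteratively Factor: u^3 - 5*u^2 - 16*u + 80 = (u - 4)*(u^2 - u - 20) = (u - 5)*(u - 4)*(u + 4)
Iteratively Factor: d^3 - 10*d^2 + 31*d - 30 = (d - 5)*(d^2 - 5*d + 6) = (d - 5)*(d - 2)*(d - 3)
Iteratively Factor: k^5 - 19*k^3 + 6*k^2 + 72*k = (k)*(k^4 - 19*k^2 + 6*k + 72) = k*(k - 3)*(k^3 + 3*k^2 - 10*k - 24) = k*(k - 3)*(k + 4)*(k^2 - k - 6) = k*(k - 3)^2*(k + 4)*(k + 2)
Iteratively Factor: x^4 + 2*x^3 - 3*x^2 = (x - 1)*(x^3 + 3*x^2) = (x - 1)*(x + 3)*(x^2) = x*(x - 1)*(x + 3)*(x)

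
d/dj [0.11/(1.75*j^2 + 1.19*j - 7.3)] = (-0.385*j - 0.1309)/(1.75*j^2 + 1.19*j - 7.3)^2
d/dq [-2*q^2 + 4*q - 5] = 4 - 4*q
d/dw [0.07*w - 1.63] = 0.0700000000000000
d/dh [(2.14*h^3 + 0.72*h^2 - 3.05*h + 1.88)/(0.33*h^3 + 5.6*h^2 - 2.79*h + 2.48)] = (11.7464*h^4 - 9.9282*h^3 + 29.1316*h^2 - 17.4848*h - 2.3188)/(0.1089*h^6 + 3.696*h^5 + 29.5186*h^4 - 29.6112*h^3 + 35.5601*h^2 - 13.8384*h + 6.1504)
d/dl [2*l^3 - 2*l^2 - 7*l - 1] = 6*l^2 - 4*l - 7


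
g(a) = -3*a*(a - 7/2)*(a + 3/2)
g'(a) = -3*a*(a - 7/2) - 3*a*(a + 3/2) - 3*(a - 7/2)*(a + 3/2) = -9*a^2 + 12*a + 63/4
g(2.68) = 27.56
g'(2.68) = -16.73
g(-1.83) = 9.66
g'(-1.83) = -36.35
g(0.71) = 13.13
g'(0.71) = 19.73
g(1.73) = 29.67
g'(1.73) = 9.57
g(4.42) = -72.22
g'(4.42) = -107.04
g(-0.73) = -7.13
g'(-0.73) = 2.19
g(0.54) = 9.78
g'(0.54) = 19.61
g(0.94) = 17.61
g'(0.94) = 19.08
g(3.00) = 20.25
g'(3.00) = -29.25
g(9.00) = -1559.25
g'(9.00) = -605.25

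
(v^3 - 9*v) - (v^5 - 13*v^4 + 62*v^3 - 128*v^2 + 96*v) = -v^5 + 13*v^4 - 61*v^3 + 128*v^2 - 105*v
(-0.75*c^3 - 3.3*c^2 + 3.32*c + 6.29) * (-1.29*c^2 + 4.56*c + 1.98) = 0.9675*c^5 + 0.837*c^4 - 20.8158*c^3 + 0.491099999999996*c^2 + 35.256*c + 12.4542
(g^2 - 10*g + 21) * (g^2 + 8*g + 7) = g^4 - 2*g^3 - 52*g^2 + 98*g + 147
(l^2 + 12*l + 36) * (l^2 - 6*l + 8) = l^4 + 6*l^3 - 28*l^2 - 120*l + 288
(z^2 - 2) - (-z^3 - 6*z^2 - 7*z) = z^3 + 7*z^2 + 7*z - 2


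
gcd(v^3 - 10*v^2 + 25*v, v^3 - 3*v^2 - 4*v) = v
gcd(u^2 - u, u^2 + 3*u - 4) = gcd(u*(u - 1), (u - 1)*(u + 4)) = u - 1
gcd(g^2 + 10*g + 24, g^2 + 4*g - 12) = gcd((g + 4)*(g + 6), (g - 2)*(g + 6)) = g + 6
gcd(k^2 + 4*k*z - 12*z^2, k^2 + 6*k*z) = k + 6*z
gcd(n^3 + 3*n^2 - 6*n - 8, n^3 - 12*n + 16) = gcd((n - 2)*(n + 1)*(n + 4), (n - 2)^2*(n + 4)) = n^2 + 2*n - 8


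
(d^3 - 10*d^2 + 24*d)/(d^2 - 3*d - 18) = d*(d - 4)/(d + 3)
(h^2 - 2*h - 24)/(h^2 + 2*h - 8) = (h - 6)/(h - 2)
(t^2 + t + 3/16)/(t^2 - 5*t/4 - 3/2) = (t + 1/4)/(t - 2)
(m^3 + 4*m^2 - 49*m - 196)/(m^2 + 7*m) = m - 3 - 28/m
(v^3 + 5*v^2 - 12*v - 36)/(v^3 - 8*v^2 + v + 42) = (v + 6)/(v - 7)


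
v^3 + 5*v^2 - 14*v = v*(v - 2)*(v + 7)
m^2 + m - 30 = (m - 5)*(m + 6)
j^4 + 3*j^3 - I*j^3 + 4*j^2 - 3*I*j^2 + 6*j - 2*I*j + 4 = (j + 1)*(j + 2)*(j - 2*I)*(j + I)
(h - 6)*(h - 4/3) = h^2 - 22*h/3 + 8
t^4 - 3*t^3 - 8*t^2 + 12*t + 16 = (t - 4)*(t - 2)*(t + 1)*(t + 2)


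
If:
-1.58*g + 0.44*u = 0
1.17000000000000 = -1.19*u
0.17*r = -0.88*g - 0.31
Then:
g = -0.27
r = -0.41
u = -0.98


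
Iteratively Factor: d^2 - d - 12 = (d + 3)*(d - 4)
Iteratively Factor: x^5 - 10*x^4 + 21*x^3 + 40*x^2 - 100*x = (x + 2)*(x^4 - 12*x^3 + 45*x^2 - 50*x) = (x - 5)*(x + 2)*(x^3 - 7*x^2 + 10*x) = (x - 5)*(x - 2)*(x + 2)*(x^2 - 5*x) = (x - 5)^2*(x - 2)*(x + 2)*(x)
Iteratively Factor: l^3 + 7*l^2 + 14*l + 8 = (l + 1)*(l^2 + 6*l + 8) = (l + 1)*(l + 4)*(l + 2)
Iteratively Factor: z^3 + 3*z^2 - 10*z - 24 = (z + 4)*(z^2 - z - 6) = (z - 3)*(z + 4)*(z + 2)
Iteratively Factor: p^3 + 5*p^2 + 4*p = (p + 1)*(p^2 + 4*p) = (p + 1)*(p + 4)*(p)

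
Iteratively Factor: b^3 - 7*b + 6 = (b - 1)*(b^2 + b - 6) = (b - 2)*(b - 1)*(b + 3)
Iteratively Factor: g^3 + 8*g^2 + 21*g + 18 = (g + 3)*(g^2 + 5*g + 6) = (g + 2)*(g + 3)*(g + 3)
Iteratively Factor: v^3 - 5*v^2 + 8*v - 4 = (v - 1)*(v^2 - 4*v + 4) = (v - 2)*(v - 1)*(v - 2)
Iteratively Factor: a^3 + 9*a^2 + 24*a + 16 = (a + 1)*(a^2 + 8*a + 16) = (a + 1)*(a + 4)*(a + 4)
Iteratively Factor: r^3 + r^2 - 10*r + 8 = (r - 2)*(r^2 + 3*r - 4) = (r - 2)*(r - 1)*(r + 4)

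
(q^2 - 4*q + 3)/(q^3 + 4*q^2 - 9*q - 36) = (q - 1)/(q^2 + 7*q + 12)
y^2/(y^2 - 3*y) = y/(y - 3)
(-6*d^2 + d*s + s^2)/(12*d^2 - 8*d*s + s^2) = (3*d + s)/(-6*d + s)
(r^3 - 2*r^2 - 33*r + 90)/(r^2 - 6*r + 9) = (r^2 + r - 30)/(r - 3)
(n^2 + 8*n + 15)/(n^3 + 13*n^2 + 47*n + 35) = (n + 3)/(n^2 + 8*n + 7)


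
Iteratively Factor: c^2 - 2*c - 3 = (c - 3)*(c + 1)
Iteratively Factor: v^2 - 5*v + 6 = (v - 2)*(v - 3)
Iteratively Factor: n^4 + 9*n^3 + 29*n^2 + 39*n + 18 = (n + 3)*(n^3 + 6*n^2 + 11*n + 6) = (n + 3)^2*(n^2 + 3*n + 2) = (n + 1)*(n + 3)^2*(n + 2)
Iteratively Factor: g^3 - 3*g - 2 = (g + 1)*(g^2 - g - 2) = (g - 2)*(g + 1)*(g + 1)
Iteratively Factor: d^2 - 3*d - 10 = (d + 2)*(d - 5)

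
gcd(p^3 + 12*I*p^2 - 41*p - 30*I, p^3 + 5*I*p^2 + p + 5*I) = p^2 + 6*I*p - 5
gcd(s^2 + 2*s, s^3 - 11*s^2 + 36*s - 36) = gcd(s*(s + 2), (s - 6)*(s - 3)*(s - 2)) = 1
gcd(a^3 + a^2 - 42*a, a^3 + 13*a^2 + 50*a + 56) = a + 7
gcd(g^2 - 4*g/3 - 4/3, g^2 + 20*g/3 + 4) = g + 2/3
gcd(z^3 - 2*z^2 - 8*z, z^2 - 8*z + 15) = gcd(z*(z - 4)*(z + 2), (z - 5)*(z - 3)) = 1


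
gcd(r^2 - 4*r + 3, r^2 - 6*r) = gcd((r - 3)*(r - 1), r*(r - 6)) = 1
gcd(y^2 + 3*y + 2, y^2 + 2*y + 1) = y + 1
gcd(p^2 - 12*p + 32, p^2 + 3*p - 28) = p - 4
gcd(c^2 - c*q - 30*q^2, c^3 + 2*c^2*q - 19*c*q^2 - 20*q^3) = c + 5*q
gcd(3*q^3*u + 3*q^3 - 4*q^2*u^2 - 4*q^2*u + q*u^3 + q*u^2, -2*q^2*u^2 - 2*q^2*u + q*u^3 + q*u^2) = q*u + q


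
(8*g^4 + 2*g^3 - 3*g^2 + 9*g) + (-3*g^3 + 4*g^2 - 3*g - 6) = 8*g^4 - g^3 + g^2 + 6*g - 6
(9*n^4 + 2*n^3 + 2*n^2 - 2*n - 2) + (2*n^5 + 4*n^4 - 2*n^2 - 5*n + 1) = 2*n^5 + 13*n^4 + 2*n^3 - 7*n - 1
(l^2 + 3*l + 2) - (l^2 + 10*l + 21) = -7*l - 19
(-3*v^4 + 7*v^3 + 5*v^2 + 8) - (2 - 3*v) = -3*v^4 + 7*v^3 + 5*v^2 + 3*v + 6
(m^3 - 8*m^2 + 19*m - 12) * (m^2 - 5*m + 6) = m^5 - 13*m^4 + 65*m^3 - 155*m^2 + 174*m - 72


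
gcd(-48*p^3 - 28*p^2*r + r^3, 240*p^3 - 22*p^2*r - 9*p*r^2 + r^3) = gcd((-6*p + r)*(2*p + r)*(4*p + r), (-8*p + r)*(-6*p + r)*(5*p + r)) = 6*p - r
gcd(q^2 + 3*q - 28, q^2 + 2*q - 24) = q - 4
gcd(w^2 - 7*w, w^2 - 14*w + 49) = w - 7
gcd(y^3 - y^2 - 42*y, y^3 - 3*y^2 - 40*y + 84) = y^2 - y - 42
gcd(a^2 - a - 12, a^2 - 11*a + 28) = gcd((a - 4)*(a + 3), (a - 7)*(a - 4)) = a - 4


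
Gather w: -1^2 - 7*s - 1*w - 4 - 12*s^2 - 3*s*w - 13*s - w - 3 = -12*s^2 - 20*s + w*(-3*s - 2) - 8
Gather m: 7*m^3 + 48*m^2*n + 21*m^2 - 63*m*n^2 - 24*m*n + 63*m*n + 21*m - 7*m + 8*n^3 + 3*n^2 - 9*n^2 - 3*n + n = 7*m^3 + m^2*(48*n + 21) + m*(-63*n^2 + 39*n + 14) + 8*n^3 - 6*n^2 - 2*n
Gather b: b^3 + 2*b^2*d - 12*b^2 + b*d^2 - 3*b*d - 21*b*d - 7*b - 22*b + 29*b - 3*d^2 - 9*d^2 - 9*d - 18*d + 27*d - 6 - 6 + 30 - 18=b^3 + b^2*(2*d - 12) + b*(d^2 - 24*d) - 12*d^2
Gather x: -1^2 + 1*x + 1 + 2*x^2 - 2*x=2*x^2 - x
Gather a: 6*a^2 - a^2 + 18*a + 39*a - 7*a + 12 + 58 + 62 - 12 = 5*a^2 + 50*a + 120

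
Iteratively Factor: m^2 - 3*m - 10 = (m - 5)*(m + 2)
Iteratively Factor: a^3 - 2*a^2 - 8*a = (a - 4)*(a^2 + 2*a) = a*(a - 4)*(a + 2)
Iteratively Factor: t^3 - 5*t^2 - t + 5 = (t - 1)*(t^2 - 4*t - 5) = (t - 1)*(t + 1)*(t - 5)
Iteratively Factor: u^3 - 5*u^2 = (u - 5)*(u^2) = u*(u - 5)*(u)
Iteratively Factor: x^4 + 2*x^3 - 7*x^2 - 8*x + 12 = (x - 2)*(x^3 + 4*x^2 + x - 6) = (x - 2)*(x + 2)*(x^2 + 2*x - 3) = (x - 2)*(x + 2)*(x + 3)*(x - 1)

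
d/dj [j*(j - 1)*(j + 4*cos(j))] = -j*(j - 1)*(4*sin(j) - 1) + j*(j + 4*cos(j)) + (j - 1)*(j + 4*cos(j))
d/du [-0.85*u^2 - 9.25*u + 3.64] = -1.7*u - 9.25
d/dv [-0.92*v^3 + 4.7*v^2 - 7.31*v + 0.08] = -2.76*v^2 + 9.4*v - 7.31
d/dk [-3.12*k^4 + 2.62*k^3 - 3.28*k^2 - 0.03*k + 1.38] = -12.48*k^3 + 7.86*k^2 - 6.56*k - 0.03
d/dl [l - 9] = 1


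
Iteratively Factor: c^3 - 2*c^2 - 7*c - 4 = (c + 1)*(c^2 - 3*c - 4) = (c - 4)*(c + 1)*(c + 1)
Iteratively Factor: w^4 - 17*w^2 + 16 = (w - 4)*(w^3 + 4*w^2 - w - 4) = (w - 4)*(w + 4)*(w^2 - 1) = (w - 4)*(w - 1)*(w + 4)*(w + 1)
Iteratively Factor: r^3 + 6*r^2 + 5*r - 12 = (r + 4)*(r^2 + 2*r - 3) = (r - 1)*(r + 4)*(r + 3)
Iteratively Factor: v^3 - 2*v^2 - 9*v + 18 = (v - 3)*(v^2 + v - 6) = (v - 3)*(v + 3)*(v - 2)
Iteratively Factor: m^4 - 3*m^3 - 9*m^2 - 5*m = (m)*(m^3 - 3*m^2 - 9*m - 5) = m*(m + 1)*(m^2 - 4*m - 5) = m*(m - 5)*(m + 1)*(m + 1)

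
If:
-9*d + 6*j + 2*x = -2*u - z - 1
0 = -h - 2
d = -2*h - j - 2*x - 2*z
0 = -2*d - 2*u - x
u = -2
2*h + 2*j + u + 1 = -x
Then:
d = 23/24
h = -2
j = 35/24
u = -2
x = 25/12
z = -31/24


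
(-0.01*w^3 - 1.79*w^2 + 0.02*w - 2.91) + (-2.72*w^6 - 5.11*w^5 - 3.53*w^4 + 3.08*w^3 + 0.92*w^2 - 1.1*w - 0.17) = -2.72*w^6 - 5.11*w^5 - 3.53*w^4 + 3.07*w^3 - 0.87*w^2 - 1.08*w - 3.08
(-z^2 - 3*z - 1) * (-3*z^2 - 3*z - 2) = 3*z^4 + 12*z^3 + 14*z^2 + 9*z + 2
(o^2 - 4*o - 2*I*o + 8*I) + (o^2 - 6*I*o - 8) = 2*o^2 - 4*o - 8*I*o - 8 + 8*I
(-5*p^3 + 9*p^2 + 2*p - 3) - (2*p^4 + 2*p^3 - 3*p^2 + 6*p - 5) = -2*p^4 - 7*p^3 + 12*p^2 - 4*p + 2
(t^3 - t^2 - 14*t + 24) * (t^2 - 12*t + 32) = t^5 - 13*t^4 + 30*t^3 + 160*t^2 - 736*t + 768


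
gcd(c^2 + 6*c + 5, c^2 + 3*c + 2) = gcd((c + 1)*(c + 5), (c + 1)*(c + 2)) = c + 1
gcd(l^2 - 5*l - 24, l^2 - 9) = l + 3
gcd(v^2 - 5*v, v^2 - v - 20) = v - 5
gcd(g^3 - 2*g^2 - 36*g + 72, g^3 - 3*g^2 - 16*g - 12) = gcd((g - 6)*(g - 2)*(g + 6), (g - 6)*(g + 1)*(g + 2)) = g - 6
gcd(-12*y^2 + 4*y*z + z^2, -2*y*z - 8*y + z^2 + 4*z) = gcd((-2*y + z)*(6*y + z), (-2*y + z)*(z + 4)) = 2*y - z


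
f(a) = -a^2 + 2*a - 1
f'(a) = 2 - 2*a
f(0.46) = -0.29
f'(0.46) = 1.08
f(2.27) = -1.61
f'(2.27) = -2.54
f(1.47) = -0.22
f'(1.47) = -0.94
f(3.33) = -5.43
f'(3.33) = -4.66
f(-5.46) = -41.73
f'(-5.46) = 12.92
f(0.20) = -0.64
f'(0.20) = 1.60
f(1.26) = -0.07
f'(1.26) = -0.52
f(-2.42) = -11.70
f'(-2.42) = 6.84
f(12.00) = -121.00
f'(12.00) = -22.00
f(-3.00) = -16.00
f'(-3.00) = 8.00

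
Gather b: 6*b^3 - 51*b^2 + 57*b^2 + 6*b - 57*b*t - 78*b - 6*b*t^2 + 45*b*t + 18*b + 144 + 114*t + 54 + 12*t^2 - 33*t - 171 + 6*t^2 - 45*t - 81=6*b^3 + 6*b^2 + b*(-6*t^2 - 12*t - 54) + 18*t^2 + 36*t - 54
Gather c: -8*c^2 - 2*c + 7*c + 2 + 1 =-8*c^2 + 5*c + 3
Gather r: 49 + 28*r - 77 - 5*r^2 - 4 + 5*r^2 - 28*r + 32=0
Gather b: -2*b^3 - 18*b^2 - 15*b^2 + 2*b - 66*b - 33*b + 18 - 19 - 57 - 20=-2*b^3 - 33*b^2 - 97*b - 78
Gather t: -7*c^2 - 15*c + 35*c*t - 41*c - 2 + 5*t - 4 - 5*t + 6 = -7*c^2 + 35*c*t - 56*c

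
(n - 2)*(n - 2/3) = n^2 - 8*n/3 + 4/3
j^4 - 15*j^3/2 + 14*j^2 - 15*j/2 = j*(j - 5)*(j - 3/2)*(j - 1)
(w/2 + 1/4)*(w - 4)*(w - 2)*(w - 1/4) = w^4/2 - 23*w^3/8 + 51*w^2/16 + 11*w/8 - 1/2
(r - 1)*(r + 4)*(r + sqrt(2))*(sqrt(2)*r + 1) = sqrt(2)*r^4 + 3*r^3 + 3*sqrt(2)*r^3 - 3*sqrt(2)*r^2 + 9*r^2 - 12*r + 3*sqrt(2)*r - 4*sqrt(2)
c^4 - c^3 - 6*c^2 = c^2*(c - 3)*(c + 2)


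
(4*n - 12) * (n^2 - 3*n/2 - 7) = 4*n^3 - 18*n^2 - 10*n + 84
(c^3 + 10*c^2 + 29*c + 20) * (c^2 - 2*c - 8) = c^5 + 8*c^4 + c^3 - 118*c^2 - 272*c - 160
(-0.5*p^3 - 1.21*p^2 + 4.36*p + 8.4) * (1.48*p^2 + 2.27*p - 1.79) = -0.74*p^5 - 2.9258*p^4 + 4.6011*p^3 + 24.4951*p^2 + 11.2636*p - 15.036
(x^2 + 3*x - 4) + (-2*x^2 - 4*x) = -x^2 - x - 4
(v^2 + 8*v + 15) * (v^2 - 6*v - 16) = v^4 + 2*v^3 - 49*v^2 - 218*v - 240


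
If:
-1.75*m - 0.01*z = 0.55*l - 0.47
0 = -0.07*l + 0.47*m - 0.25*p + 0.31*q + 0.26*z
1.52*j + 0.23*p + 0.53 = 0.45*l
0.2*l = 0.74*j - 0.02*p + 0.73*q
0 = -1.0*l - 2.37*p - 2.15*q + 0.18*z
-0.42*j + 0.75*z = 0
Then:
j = 0.46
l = 2.21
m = -0.43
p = -1.01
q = 0.11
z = 0.26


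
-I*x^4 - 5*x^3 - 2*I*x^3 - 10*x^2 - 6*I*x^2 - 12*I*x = x*(x + 2)*(x - 6*I)*(-I*x + 1)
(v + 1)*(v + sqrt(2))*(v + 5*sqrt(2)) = v^3 + v^2 + 6*sqrt(2)*v^2 + 6*sqrt(2)*v + 10*v + 10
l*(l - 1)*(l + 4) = l^3 + 3*l^2 - 4*l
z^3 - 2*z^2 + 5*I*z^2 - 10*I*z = z*(z - 2)*(z + 5*I)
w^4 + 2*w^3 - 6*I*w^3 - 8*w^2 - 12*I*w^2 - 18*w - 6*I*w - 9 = (w - 3*I)^2*(-I*w - I)*(I*w + I)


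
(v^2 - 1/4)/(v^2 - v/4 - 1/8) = 2*(2*v + 1)/(4*v + 1)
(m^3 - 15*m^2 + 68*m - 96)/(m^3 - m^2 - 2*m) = (-m^3 + 15*m^2 - 68*m + 96)/(m*(-m^2 + m + 2))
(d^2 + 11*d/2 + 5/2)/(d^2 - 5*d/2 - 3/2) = (d + 5)/(d - 3)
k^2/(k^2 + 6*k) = k/(k + 6)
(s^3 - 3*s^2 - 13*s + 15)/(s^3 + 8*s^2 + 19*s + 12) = (s^2 - 6*s + 5)/(s^2 + 5*s + 4)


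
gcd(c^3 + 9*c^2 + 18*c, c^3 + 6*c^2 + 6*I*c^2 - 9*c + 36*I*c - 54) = c + 6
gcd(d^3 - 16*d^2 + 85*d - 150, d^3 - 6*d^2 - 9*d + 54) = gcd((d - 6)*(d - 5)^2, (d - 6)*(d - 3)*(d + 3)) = d - 6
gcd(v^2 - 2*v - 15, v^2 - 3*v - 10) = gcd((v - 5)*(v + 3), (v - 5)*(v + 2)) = v - 5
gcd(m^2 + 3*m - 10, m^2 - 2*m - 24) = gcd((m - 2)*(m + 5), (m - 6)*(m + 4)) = 1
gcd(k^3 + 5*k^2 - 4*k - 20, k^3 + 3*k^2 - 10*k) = k^2 + 3*k - 10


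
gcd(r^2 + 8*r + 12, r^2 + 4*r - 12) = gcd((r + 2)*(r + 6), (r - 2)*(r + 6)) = r + 6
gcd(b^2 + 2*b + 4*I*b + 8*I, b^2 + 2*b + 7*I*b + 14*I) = b + 2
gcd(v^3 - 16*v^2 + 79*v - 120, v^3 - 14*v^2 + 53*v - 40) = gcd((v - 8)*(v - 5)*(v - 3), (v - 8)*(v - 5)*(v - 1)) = v^2 - 13*v + 40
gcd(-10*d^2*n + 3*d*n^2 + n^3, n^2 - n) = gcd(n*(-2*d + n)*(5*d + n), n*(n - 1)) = n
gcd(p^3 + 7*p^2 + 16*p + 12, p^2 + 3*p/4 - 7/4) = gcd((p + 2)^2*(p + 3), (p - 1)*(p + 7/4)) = 1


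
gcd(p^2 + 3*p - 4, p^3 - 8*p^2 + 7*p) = p - 1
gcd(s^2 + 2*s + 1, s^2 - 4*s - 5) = s + 1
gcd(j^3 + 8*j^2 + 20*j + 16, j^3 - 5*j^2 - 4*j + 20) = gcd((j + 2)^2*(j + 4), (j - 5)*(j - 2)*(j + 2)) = j + 2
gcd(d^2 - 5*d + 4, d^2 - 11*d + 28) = d - 4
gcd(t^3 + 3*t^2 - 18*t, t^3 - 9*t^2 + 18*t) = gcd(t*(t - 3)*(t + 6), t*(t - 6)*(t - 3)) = t^2 - 3*t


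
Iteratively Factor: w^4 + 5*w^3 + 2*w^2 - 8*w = (w)*(w^3 + 5*w^2 + 2*w - 8) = w*(w + 2)*(w^2 + 3*w - 4) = w*(w + 2)*(w + 4)*(w - 1)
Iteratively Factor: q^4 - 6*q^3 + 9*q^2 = (q)*(q^3 - 6*q^2 + 9*q) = q^2*(q^2 - 6*q + 9) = q^2*(q - 3)*(q - 3)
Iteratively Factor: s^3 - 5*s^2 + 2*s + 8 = (s + 1)*(s^2 - 6*s + 8) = (s - 2)*(s + 1)*(s - 4)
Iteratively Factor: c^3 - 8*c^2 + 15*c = (c)*(c^2 - 8*c + 15) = c*(c - 5)*(c - 3)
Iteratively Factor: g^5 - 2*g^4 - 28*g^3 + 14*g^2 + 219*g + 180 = (g - 4)*(g^4 + 2*g^3 - 20*g^2 - 66*g - 45) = (g - 4)*(g + 3)*(g^3 - g^2 - 17*g - 15) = (g - 5)*(g - 4)*(g + 3)*(g^2 + 4*g + 3) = (g - 5)*(g - 4)*(g + 3)^2*(g + 1)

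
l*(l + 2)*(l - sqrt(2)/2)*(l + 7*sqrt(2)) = l^4 + 2*l^3 + 13*sqrt(2)*l^3/2 - 7*l^2 + 13*sqrt(2)*l^2 - 14*l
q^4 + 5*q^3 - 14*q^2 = q^2*(q - 2)*(q + 7)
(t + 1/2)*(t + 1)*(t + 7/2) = t^3 + 5*t^2 + 23*t/4 + 7/4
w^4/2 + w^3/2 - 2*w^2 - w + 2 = (w/2 + sqrt(2)/2)*(w - 1)*(w + 2)*(w - sqrt(2))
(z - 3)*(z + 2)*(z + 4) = z^3 + 3*z^2 - 10*z - 24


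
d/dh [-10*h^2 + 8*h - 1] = 8 - 20*h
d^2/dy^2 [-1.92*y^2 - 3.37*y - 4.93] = -3.84000000000000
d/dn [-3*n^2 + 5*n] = 5 - 6*n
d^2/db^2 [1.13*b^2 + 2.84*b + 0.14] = 2.26000000000000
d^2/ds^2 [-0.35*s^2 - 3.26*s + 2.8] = -0.700000000000000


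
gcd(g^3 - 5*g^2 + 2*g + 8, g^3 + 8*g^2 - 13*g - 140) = g - 4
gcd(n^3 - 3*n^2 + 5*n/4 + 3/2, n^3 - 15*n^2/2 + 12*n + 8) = n + 1/2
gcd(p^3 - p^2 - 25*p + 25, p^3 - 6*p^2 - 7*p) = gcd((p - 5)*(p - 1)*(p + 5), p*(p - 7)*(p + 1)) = 1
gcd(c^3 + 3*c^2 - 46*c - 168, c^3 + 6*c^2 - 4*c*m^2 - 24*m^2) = c + 6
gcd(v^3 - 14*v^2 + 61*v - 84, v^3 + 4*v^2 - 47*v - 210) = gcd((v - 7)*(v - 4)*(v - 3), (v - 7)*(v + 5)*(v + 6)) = v - 7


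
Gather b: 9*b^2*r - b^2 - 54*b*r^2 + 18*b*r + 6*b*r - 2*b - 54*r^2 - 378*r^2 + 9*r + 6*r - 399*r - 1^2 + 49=b^2*(9*r - 1) + b*(-54*r^2 + 24*r - 2) - 432*r^2 - 384*r + 48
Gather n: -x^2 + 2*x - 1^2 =-x^2 + 2*x - 1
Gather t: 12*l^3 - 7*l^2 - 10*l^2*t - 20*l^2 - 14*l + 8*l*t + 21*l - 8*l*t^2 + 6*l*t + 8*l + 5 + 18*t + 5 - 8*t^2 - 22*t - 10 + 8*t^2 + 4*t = 12*l^3 - 27*l^2 - 8*l*t^2 + 15*l + t*(-10*l^2 + 14*l)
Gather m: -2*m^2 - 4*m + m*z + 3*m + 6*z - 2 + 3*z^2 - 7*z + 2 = -2*m^2 + m*(z - 1) + 3*z^2 - z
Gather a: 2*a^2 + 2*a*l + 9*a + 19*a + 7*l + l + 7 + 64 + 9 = 2*a^2 + a*(2*l + 28) + 8*l + 80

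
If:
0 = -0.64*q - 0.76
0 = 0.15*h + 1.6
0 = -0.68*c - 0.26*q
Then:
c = 0.45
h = -10.67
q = -1.19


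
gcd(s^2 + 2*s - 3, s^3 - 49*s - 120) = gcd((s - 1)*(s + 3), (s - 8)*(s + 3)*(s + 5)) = s + 3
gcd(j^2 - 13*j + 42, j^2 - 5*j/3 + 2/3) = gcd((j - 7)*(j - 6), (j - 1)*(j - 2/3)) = 1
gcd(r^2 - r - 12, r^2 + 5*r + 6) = r + 3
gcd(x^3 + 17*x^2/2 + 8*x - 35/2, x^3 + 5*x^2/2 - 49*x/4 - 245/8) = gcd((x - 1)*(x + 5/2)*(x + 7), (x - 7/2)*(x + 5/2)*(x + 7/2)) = x + 5/2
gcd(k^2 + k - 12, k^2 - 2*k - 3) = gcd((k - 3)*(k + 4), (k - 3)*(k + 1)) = k - 3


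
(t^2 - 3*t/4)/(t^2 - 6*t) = (t - 3/4)/(t - 6)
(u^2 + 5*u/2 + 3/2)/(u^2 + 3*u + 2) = (u + 3/2)/(u + 2)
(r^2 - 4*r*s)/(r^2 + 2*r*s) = (r - 4*s)/(r + 2*s)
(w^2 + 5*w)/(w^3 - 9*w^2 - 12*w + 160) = w*(w + 5)/(w^3 - 9*w^2 - 12*w + 160)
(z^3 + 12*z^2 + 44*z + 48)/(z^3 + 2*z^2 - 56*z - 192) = (z + 2)/(z - 8)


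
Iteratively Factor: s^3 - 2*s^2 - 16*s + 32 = (s + 4)*(s^2 - 6*s + 8) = (s - 2)*(s + 4)*(s - 4)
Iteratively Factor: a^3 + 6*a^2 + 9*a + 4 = (a + 4)*(a^2 + 2*a + 1) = (a + 1)*(a + 4)*(a + 1)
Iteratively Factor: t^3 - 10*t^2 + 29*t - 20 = (t - 1)*(t^2 - 9*t + 20) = (t - 4)*(t - 1)*(t - 5)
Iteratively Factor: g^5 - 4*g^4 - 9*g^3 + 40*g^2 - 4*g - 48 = (g - 2)*(g^4 - 2*g^3 - 13*g^2 + 14*g + 24) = (g - 2)*(g + 3)*(g^3 - 5*g^2 + 2*g + 8) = (g - 2)*(g + 1)*(g + 3)*(g^2 - 6*g + 8) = (g - 2)^2*(g + 1)*(g + 3)*(g - 4)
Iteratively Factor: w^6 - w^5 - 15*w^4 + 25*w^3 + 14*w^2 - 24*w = (w + 1)*(w^5 - 2*w^4 - 13*w^3 + 38*w^2 - 24*w) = (w + 1)*(w + 4)*(w^4 - 6*w^3 + 11*w^2 - 6*w) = (w - 1)*(w + 1)*(w + 4)*(w^3 - 5*w^2 + 6*w) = (w - 3)*(w - 1)*(w + 1)*(w + 4)*(w^2 - 2*w) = (w - 3)*(w - 2)*(w - 1)*(w + 1)*(w + 4)*(w)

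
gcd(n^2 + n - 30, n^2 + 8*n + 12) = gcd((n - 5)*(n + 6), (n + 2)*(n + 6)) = n + 6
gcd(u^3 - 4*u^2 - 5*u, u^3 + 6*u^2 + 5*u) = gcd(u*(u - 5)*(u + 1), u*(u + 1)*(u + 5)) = u^2 + u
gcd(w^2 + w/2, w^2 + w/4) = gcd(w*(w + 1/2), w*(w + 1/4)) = w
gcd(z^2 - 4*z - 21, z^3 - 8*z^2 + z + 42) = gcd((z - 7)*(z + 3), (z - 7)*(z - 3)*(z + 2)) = z - 7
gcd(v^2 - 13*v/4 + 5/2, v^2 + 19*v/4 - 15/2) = v - 5/4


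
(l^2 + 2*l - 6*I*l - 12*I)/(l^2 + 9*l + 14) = (l - 6*I)/(l + 7)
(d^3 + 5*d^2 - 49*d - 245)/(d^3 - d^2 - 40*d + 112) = (d^2 - 2*d - 35)/(d^2 - 8*d + 16)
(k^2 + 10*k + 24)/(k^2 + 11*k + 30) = (k + 4)/(k + 5)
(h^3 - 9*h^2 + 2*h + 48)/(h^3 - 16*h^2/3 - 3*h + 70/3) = 3*(h^2 - 11*h + 24)/(3*h^2 - 22*h + 35)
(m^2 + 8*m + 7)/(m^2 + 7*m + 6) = (m + 7)/(m + 6)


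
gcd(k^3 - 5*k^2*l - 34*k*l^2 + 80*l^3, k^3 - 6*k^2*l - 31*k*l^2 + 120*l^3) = k^2 - 3*k*l - 40*l^2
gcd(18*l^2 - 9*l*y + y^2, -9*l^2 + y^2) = -3*l + y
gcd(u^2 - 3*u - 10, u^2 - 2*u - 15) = u - 5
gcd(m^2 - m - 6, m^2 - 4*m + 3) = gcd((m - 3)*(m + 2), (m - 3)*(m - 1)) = m - 3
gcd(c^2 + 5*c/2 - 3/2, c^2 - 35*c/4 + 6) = 1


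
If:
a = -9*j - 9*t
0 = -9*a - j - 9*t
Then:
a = -9*t/10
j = -9*t/10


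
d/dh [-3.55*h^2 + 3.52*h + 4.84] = 3.52 - 7.1*h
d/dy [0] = 0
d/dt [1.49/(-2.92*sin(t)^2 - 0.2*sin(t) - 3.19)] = (8.7016*sin(t) + 0.298)*cos(t)/(2.92*sin(t)^2 + 0.2*sin(t) + 3.19)^2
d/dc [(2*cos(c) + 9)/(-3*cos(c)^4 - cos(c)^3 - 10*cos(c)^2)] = -(121*cos(c)/2 + 56*cos(2*c) + 9*cos(3*c)/2 + 236)*sin(c)/((-3*sin(c)^2 + cos(c) + 13)^2*cos(c)^3)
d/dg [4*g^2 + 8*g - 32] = 8*g + 8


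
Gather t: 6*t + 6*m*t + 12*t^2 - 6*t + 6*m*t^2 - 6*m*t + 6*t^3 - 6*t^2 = 6*t^3 + t^2*(6*m + 6)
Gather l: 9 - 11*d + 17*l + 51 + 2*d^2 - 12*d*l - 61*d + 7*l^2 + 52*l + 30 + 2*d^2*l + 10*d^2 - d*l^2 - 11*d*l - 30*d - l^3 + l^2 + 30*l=12*d^2 - 102*d - l^3 + l^2*(8 - d) + l*(2*d^2 - 23*d + 99) + 90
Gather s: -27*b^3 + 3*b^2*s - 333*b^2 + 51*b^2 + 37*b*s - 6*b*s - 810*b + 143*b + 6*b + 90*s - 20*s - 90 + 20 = -27*b^3 - 282*b^2 - 661*b + s*(3*b^2 + 31*b + 70) - 70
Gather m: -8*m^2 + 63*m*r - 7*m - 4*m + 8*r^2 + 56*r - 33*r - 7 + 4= -8*m^2 + m*(63*r - 11) + 8*r^2 + 23*r - 3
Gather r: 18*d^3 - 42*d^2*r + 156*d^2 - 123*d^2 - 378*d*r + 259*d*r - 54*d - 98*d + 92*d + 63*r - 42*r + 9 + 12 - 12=18*d^3 + 33*d^2 - 60*d + r*(-42*d^2 - 119*d + 21) + 9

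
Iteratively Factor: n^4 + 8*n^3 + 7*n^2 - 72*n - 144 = (n + 4)*(n^3 + 4*n^2 - 9*n - 36) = (n + 4)^2*(n^2 - 9) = (n - 3)*(n + 4)^2*(n + 3)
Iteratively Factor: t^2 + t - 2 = (t + 2)*(t - 1)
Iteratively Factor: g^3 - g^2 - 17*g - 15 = (g + 1)*(g^2 - 2*g - 15) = (g - 5)*(g + 1)*(g + 3)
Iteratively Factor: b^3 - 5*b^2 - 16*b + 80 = (b + 4)*(b^2 - 9*b + 20) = (b - 4)*(b + 4)*(b - 5)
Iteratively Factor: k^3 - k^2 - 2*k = (k + 1)*(k^2 - 2*k) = k*(k + 1)*(k - 2)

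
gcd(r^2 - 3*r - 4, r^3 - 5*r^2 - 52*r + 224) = r - 4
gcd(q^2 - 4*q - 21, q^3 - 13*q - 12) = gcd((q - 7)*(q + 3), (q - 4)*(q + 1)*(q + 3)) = q + 3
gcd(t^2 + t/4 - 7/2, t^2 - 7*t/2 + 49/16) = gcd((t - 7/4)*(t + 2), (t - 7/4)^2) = t - 7/4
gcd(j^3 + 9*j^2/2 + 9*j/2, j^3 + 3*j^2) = j^2 + 3*j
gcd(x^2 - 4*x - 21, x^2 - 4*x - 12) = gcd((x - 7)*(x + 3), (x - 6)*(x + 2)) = 1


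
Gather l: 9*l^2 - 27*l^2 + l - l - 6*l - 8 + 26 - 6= -18*l^2 - 6*l + 12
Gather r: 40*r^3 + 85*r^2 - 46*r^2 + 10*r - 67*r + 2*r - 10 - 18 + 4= 40*r^3 + 39*r^2 - 55*r - 24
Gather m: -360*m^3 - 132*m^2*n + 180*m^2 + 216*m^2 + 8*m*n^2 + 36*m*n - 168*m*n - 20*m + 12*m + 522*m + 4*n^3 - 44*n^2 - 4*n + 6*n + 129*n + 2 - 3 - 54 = -360*m^3 + m^2*(396 - 132*n) + m*(8*n^2 - 132*n + 514) + 4*n^3 - 44*n^2 + 131*n - 55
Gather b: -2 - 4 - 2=-8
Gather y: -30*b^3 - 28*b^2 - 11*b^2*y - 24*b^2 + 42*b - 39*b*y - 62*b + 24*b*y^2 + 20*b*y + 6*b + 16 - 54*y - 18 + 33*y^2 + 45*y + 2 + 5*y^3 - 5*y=-30*b^3 - 52*b^2 - 14*b + 5*y^3 + y^2*(24*b + 33) + y*(-11*b^2 - 19*b - 14)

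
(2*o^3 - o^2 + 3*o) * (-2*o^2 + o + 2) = -4*o^5 + 4*o^4 - 3*o^3 + o^2 + 6*o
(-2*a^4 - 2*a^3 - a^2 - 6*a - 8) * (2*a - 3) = -4*a^5 + 2*a^4 + 4*a^3 - 9*a^2 + 2*a + 24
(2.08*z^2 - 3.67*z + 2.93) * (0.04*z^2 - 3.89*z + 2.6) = 0.0832*z^4 - 8.238*z^3 + 19.8015*z^2 - 20.9397*z + 7.618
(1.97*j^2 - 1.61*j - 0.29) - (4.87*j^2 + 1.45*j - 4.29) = -2.9*j^2 - 3.06*j + 4.0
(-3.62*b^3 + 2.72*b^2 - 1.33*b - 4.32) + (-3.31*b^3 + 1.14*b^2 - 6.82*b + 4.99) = -6.93*b^3 + 3.86*b^2 - 8.15*b + 0.67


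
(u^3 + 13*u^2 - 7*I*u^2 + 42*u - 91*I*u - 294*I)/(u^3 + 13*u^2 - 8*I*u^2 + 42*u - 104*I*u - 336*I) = (u - 7*I)/(u - 8*I)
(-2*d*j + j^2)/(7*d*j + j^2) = (-2*d + j)/(7*d + j)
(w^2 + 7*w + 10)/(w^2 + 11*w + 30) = (w + 2)/(w + 6)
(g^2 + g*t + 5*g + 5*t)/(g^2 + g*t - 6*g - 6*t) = (g + 5)/(g - 6)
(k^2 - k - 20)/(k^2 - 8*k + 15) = (k + 4)/(k - 3)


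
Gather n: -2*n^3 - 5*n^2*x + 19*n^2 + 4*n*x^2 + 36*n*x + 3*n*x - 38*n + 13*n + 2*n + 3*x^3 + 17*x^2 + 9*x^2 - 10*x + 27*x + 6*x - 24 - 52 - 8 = -2*n^3 + n^2*(19 - 5*x) + n*(4*x^2 + 39*x - 23) + 3*x^3 + 26*x^2 + 23*x - 84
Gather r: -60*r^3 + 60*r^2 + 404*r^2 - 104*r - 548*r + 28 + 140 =-60*r^3 + 464*r^2 - 652*r + 168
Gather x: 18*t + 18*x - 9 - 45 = 18*t + 18*x - 54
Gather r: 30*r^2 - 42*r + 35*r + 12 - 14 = 30*r^2 - 7*r - 2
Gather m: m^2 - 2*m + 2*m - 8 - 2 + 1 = m^2 - 9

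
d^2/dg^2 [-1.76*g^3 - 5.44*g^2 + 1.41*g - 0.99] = -10.56*g - 10.88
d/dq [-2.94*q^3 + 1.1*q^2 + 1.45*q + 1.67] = -8.82*q^2 + 2.2*q + 1.45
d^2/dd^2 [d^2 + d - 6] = 2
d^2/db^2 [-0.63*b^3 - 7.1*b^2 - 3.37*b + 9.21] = -3.78*b - 14.2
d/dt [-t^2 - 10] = -2*t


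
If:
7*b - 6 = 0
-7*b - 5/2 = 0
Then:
No Solution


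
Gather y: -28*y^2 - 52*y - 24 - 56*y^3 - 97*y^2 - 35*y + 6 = -56*y^3 - 125*y^2 - 87*y - 18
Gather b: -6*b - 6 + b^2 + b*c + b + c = b^2 + b*(c - 5) + c - 6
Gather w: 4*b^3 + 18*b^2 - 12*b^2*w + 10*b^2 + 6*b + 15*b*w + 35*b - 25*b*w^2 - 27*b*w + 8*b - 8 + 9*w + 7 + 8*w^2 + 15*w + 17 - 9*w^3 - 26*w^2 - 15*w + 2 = 4*b^3 + 28*b^2 + 49*b - 9*w^3 + w^2*(-25*b - 18) + w*(-12*b^2 - 12*b + 9) + 18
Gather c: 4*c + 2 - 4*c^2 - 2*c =-4*c^2 + 2*c + 2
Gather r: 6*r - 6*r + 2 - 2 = 0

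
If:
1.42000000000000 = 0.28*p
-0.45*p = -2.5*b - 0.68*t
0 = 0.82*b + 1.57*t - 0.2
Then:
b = 1.02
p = 5.07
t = -0.41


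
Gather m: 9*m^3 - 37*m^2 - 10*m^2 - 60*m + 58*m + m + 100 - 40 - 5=9*m^3 - 47*m^2 - m + 55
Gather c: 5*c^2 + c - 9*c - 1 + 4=5*c^2 - 8*c + 3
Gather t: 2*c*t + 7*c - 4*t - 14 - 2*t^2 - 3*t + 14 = 7*c - 2*t^2 + t*(2*c - 7)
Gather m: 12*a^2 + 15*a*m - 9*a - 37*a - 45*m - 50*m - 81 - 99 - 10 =12*a^2 - 46*a + m*(15*a - 95) - 190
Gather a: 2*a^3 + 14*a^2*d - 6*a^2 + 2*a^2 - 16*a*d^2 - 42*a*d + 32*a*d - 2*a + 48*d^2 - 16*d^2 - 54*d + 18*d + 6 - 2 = 2*a^3 + a^2*(14*d - 4) + a*(-16*d^2 - 10*d - 2) + 32*d^2 - 36*d + 4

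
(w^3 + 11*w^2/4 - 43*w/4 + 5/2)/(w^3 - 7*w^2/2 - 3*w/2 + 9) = (4*w^2 + 19*w - 5)/(2*(2*w^2 - 3*w - 9))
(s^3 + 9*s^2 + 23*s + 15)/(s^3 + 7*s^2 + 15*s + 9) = (s + 5)/(s + 3)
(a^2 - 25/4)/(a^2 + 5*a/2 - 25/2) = (a + 5/2)/(a + 5)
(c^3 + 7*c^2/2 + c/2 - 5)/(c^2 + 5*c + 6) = (2*c^2 + 3*c - 5)/(2*(c + 3))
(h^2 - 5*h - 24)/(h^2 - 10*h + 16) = (h + 3)/(h - 2)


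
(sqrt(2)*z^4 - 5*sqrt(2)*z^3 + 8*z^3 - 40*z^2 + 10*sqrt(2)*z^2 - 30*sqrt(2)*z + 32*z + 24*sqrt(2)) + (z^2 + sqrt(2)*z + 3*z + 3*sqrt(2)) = sqrt(2)*z^4 - 5*sqrt(2)*z^3 + 8*z^3 - 39*z^2 + 10*sqrt(2)*z^2 - 29*sqrt(2)*z + 35*z + 27*sqrt(2)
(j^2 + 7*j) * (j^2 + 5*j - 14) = j^4 + 12*j^3 + 21*j^2 - 98*j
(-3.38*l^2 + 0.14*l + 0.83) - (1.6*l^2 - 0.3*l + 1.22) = -4.98*l^2 + 0.44*l - 0.39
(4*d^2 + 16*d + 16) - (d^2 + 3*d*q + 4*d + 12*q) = 3*d^2 - 3*d*q + 12*d - 12*q + 16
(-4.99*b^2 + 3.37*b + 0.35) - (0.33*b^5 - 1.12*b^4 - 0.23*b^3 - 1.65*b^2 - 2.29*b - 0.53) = -0.33*b^5 + 1.12*b^4 + 0.23*b^3 - 3.34*b^2 + 5.66*b + 0.88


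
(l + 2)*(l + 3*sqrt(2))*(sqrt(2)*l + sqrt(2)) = sqrt(2)*l^3 + 3*sqrt(2)*l^2 + 6*l^2 + 2*sqrt(2)*l + 18*l + 12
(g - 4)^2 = g^2 - 8*g + 16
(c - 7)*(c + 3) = c^2 - 4*c - 21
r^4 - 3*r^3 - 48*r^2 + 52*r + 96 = (r - 8)*(r - 2)*(r + 1)*(r + 6)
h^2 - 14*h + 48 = (h - 8)*(h - 6)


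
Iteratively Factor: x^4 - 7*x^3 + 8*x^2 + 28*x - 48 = (x - 2)*(x^3 - 5*x^2 - 2*x + 24) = (x - 3)*(x - 2)*(x^2 - 2*x - 8) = (x - 4)*(x - 3)*(x - 2)*(x + 2)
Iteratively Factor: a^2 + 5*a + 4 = (a + 1)*(a + 4)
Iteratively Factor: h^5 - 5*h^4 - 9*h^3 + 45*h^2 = (h - 5)*(h^4 - 9*h^2) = h*(h - 5)*(h^3 - 9*h) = h*(h - 5)*(h + 3)*(h^2 - 3*h) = h*(h - 5)*(h - 3)*(h + 3)*(h)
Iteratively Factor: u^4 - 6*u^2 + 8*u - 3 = (u + 3)*(u^3 - 3*u^2 + 3*u - 1) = (u - 1)*(u + 3)*(u^2 - 2*u + 1) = (u - 1)^2*(u + 3)*(u - 1)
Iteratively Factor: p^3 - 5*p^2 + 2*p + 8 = (p - 4)*(p^2 - p - 2) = (p - 4)*(p + 1)*(p - 2)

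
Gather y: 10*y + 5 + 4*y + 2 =14*y + 7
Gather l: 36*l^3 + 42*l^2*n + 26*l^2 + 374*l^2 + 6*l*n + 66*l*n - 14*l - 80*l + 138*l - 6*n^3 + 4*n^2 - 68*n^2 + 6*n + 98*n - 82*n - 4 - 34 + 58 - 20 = 36*l^3 + l^2*(42*n + 400) + l*(72*n + 44) - 6*n^3 - 64*n^2 + 22*n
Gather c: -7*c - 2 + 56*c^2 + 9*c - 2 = 56*c^2 + 2*c - 4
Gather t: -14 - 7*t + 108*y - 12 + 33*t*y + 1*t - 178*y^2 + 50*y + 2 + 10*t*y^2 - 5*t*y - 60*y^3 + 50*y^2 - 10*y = t*(10*y^2 + 28*y - 6) - 60*y^3 - 128*y^2 + 148*y - 24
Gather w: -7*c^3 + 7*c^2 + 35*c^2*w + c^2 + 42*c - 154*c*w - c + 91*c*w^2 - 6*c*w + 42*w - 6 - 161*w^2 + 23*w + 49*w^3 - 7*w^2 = -7*c^3 + 8*c^2 + 41*c + 49*w^3 + w^2*(91*c - 168) + w*(35*c^2 - 160*c + 65) - 6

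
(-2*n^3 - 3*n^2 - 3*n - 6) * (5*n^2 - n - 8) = -10*n^5 - 13*n^4 + 4*n^3 - 3*n^2 + 30*n + 48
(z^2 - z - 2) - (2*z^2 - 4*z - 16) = -z^2 + 3*z + 14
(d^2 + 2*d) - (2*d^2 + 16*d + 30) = -d^2 - 14*d - 30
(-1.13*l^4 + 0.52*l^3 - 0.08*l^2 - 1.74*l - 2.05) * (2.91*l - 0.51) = -3.2883*l^5 + 2.0895*l^4 - 0.498*l^3 - 5.0226*l^2 - 5.0781*l + 1.0455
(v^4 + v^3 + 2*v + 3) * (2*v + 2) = 2*v^5 + 4*v^4 + 2*v^3 + 4*v^2 + 10*v + 6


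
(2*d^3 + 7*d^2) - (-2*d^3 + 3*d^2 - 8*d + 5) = 4*d^3 + 4*d^2 + 8*d - 5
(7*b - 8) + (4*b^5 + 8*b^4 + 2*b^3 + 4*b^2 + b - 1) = 4*b^5 + 8*b^4 + 2*b^3 + 4*b^2 + 8*b - 9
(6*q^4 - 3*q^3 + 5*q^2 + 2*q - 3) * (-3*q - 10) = -18*q^5 - 51*q^4 + 15*q^3 - 56*q^2 - 11*q + 30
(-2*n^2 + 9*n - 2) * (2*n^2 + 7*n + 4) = -4*n^4 + 4*n^3 + 51*n^2 + 22*n - 8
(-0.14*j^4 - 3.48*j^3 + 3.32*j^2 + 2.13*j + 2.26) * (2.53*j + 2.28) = -0.3542*j^5 - 9.1236*j^4 + 0.4652*j^3 + 12.9585*j^2 + 10.5742*j + 5.1528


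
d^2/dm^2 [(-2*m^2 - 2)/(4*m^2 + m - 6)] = 4*(4*m^3 - 120*m^2 - 12*m - 61)/(64*m^6 + 48*m^5 - 276*m^4 - 143*m^3 + 414*m^2 + 108*m - 216)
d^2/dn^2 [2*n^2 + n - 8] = 4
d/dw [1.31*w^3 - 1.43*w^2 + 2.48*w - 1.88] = 3.93*w^2 - 2.86*w + 2.48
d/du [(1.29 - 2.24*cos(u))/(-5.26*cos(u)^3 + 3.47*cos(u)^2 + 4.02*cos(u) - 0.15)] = (23.5648*cos(u)^3 - 28.129*cos(u)^2 + 8.9526*cos(u) + 4.8498)*sin(u)/(27.6676*cos(u)^6 - 36.5044*cos(u)^5 - 30.2495*cos(u)^4 + 29.4768*cos(u)^3 + 15.1194*cos(u)^2 - 1.206*cos(u) + 0.0225)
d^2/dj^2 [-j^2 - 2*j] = -2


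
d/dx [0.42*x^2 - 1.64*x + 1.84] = 0.84*x - 1.64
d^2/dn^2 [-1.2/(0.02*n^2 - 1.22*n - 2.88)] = (-0.00096*n^2 + 0.05856*n + 1.2*(0.04*n - 1.22)*(0.08*n - 2.44) + 0.13824)/(-0.02*n^2 + 1.22*n + 2.88)^3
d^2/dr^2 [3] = 0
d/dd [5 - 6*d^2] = -12*d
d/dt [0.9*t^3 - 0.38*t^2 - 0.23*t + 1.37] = 2.7*t^2 - 0.76*t - 0.23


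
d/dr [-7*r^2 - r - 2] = -14*r - 1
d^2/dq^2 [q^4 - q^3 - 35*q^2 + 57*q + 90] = 12*q^2 - 6*q - 70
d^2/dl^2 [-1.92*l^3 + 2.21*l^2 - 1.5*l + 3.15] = 4.42 - 11.52*l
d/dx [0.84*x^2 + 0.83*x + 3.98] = 1.68*x + 0.83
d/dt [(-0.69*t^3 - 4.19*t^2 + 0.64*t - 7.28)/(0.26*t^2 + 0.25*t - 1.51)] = (-0.1794*t^4 - 0.345*t^3 + 1.9118*t^2 + 16.4394*t + 0.8536)/(0.0676*t^4 + 0.13*t^3 - 0.7227*t^2 - 0.755*t + 2.2801)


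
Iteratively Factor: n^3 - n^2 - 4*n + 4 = (n - 1)*(n^2 - 4) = (n - 2)*(n - 1)*(n + 2)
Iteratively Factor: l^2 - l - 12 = (l - 4)*(l + 3)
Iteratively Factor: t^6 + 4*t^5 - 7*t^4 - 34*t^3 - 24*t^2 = (t)*(t^5 + 4*t^4 - 7*t^3 - 34*t^2 - 24*t) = t*(t + 4)*(t^4 - 7*t^2 - 6*t) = t*(t - 3)*(t + 4)*(t^3 + 3*t^2 + 2*t) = t^2*(t - 3)*(t + 4)*(t^2 + 3*t + 2) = t^2*(t - 3)*(t + 2)*(t + 4)*(t + 1)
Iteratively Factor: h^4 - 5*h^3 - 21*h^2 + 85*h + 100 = (h + 1)*(h^3 - 6*h^2 - 15*h + 100) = (h + 1)*(h + 4)*(h^2 - 10*h + 25) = (h - 5)*(h + 1)*(h + 4)*(h - 5)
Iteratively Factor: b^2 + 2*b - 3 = (b - 1)*(b + 3)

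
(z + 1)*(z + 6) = z^2 + 7*z + 6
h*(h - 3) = h^2 - 3*h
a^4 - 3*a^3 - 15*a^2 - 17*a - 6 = (a - 6)*(a + 1)^3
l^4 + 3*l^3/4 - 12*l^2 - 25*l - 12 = (l - 4)*(l + 3/4)*(l + 2)^2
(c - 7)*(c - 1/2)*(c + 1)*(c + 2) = c^4 - 9*c^3/2 - 17*c^2 - 9*c/2 + 7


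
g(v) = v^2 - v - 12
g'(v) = 2*v - 1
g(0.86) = -12.12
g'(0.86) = 0.72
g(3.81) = -1.29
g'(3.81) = 6.62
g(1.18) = -11.79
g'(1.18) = 1.36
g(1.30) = -11.61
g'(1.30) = 1.60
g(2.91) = -6.44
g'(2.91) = 4.82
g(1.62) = -11.00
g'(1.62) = 2.24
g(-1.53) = -8.13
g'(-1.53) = -4.06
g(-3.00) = 0.00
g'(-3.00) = -7.00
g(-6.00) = 30.00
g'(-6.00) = -13.00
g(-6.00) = 30.00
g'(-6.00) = -13.00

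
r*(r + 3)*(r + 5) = r^3 + 8*r^2 + 15*r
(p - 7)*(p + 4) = p^2 - 3*p - 28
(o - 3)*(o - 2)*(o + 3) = o^3 - 2*o^2 - 9*o + 18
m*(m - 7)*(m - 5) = m^3 - 12*m^2 + 35*m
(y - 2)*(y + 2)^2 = y^3 + 2*y^2 - 4*y - 8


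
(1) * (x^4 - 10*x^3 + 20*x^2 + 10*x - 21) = x^4 - 10*x^3 + 20*x^2 + 10*x - 21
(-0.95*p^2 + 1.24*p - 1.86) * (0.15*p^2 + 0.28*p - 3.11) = -0.1425*p^4 - 0.08*p^3 + 3.0227*p^2 - 4.3772*p + 5.7846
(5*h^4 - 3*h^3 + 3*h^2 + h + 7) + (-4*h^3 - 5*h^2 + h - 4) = 5*h^4 - 7*h^3 - 2*h^2 + 2*h + 3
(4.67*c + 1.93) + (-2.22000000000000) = 4.67*c - 0.29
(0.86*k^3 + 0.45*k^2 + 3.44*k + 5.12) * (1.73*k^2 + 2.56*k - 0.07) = 1.4878*k^5 + 2.9801*k^4 + 7.043*k^3 + 17.6325*k^2 + 12.8664*k - 0.3584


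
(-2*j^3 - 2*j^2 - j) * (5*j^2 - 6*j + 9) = -10*j^5 + 2*j^4 - 11*j^3 - 12*j^2 - 9*j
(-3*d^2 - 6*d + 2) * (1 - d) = 3*d^3 + 3*d^2 - 8*d + 2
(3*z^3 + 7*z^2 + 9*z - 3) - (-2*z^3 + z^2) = 5*z^3 + 6*z^2 + 9*z - 3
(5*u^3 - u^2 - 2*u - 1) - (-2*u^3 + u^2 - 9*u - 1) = 7*u^3 - 2*u^2 + 7*u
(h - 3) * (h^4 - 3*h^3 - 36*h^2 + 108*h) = h^5 - 6*h^4 - 27*h^3 + 216*h^2 - 324*h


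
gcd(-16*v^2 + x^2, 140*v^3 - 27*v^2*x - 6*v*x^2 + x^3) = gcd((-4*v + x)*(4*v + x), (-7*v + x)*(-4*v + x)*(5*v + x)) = -4*v + x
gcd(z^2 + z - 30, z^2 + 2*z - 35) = z - 5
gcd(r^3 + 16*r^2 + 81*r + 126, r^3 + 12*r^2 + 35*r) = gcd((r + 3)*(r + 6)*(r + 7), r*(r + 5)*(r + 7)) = r + 7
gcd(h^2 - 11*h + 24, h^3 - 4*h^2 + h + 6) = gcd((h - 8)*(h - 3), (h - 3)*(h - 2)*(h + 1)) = h - 3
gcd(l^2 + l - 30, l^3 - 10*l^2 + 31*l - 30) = l - 5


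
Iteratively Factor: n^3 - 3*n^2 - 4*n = (n - 4)*(n^2 + n) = n*(n - 4)*(n + 1)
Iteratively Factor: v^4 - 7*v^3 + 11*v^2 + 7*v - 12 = (v - 3)*(v^3 - 4*v^2 - v + 4) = (v - 3)*(v + 1)*(v^2 - 5*v + 4) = (v - 3)*(v - 1)*(v + 1)*(v - 4)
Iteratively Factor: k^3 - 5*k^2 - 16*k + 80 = (k - 5)*(k^2 - 16) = (k - 5)*(k - 4)*(k + 4)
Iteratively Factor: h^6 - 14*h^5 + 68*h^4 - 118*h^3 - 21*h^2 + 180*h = (h)*(h^5 - 14*h^4 + 68*h^3 - 118*h^2 - 21*h + 180) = h*(h - 3)*(h^4 - 11*h^3 + 35*h^2 - 13*h - 60) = h*(h - 5)*(h - 3)*(h^3 - 6*h^2 + 5*h + 12) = h*(h - 5)*(h - 3)^2*(h^2 - 3*h - 4) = h*(h - 5)*(h - 3)^2*(h + 1)*(h - 4)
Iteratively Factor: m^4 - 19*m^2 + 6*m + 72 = (m - 3)*(m^3 + 3*m^2 - 10*m - 24) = (m - 3)*(m + 2)*(m^2 + m - 12) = (m - 3)*(m + 2)*(m + 4)*(m - 3)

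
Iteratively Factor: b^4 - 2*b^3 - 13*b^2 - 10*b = (b + 2)*(b^3 - 4*b^2 - 5*b) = (b - 5)*(b + 2)*(b^2 + b) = b*(b - 5)*(b + 2)*(b + 1)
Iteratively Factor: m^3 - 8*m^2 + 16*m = (m)*(m^2 - 8*m + 16) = m*(m - 4)*(m - 4)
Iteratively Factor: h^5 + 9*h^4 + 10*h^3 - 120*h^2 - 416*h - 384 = (h + 2)*(h^4 + 7*h^3 - 4*h^2 - 112*h - 192) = (h + 2)*(h + 4)*(h^3 + 3*h^2 - 16*h - 48) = (h + 2)*(h + 4)^2*(h^2 - h - 12) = (h + 2)*(h + 3)*(h + 4)^2*(h - 4)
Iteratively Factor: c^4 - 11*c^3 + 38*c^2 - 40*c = (c - 4)*(c^3 - 7*c^2 + 10*c) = (c - 4)*(c - 2)*(c^2 - 5*c) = (c - 5)*(c - 4)*(c - 2)*(c)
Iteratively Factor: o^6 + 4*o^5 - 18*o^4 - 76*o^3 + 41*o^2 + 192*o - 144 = (o + 3)*(o^5 + o^4 - 21*o^3 - 13*o^2 + 80*o - 48) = (o - 1)*(o + 3)*(o^4 + 2*o^3 - 19*o^2 - 32*o + 48) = (o - 4)*(o - 1)*(o + 3)*(o^3 + 6*o^2 + 5*o - 12) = (o - 4)*(o - 1)*(o + 3)*(o + 4)*(o^2 + 2*o - 3) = (o - 4)*(o - 1)*(o + 3)^2*(o + 4)*(o - 1)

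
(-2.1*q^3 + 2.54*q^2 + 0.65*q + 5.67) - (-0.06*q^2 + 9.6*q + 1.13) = -2.1*q^3 + 2.6*q^2 - 8.95*q + 4.54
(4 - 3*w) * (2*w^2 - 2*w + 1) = -6*w^3 + 14*w^2 - 11*w + 4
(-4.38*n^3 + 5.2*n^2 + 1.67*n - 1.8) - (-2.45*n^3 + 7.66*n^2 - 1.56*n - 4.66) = -1.93*n^3 - 2.46*n^2 + 3.23*n + 2.86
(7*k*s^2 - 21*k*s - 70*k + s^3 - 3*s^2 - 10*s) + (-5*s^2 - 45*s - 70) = 7*k*s^2 - 21*k*s - 70*k + s^3 - 8*s^2 - 55*s - 70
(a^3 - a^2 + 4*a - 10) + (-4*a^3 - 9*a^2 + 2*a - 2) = -3*a^3 - 10*a^2 + 6*a - 12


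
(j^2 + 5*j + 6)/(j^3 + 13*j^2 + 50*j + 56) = (j + 3)/(j^2 + 11*j + 28)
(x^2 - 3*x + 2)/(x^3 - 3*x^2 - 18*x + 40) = (x - 1)/(x^2 - x - 20)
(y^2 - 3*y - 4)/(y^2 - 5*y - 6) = (y - 4)/(y - 6)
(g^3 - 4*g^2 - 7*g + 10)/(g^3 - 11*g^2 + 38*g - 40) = (g^2 + g - 2)/(g^2 - 6*g + 8)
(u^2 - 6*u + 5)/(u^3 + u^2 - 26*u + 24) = (u - 5)/(u^2 + 2*u - 24)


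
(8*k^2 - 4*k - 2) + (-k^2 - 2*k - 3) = 7*k^2 - 6*k - 5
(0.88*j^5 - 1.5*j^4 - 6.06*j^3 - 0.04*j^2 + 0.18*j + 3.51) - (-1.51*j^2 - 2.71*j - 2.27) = 0.88*j^5 - 1.5*j^4 - 6.06*j^3 + 1.47*j^2 + 2.89*j + 5.78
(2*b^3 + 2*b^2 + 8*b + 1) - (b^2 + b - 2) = 2*b^3 + b^2 + 7*b + 3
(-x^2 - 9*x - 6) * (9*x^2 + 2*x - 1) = -9*x^4 - 83*x^3 - 71*x^2 - 3*x + 6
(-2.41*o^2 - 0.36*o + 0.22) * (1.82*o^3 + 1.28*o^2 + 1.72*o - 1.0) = -4.3862*o^5 - 3.74*o^4 - 4.2056*o^3 + 2.0724*o^2 + 0.7384*o - 0.22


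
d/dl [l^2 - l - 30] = 2*l - 1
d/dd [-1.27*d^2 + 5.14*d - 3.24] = 5.14 - 2.54*d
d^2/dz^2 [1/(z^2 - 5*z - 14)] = 2*(z^2 - 5*z - (2*z - 5)^2 - 14)/(-z^2 + 5*z + 14)^3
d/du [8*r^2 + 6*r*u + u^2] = 6*r + 2*u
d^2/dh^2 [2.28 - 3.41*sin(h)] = 3.41*sin(h)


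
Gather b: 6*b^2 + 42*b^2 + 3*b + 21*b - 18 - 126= 48*b^2 + 24*b - 144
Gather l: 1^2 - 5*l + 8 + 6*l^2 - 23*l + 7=6*l^2 - 28*l + 16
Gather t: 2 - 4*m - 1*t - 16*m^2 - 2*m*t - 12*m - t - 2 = -16*m^2 - 16*m + t*(-2*m - 2)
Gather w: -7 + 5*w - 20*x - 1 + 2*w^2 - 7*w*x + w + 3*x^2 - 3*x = 2*w^2 + w*(6 - 7*x) + 3*x^2 - 23*x - 8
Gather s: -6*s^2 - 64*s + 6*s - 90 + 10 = -6*s^2 - 58*s - 80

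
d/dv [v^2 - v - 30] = 2*v - 1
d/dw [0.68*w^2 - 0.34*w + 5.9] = 1.36*w - 0.34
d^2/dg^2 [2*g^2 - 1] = 4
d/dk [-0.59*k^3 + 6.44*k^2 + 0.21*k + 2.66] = -1.77*k^2 + 12.88*k + 0.21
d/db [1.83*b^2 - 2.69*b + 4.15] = 3.66*b - 2.69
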